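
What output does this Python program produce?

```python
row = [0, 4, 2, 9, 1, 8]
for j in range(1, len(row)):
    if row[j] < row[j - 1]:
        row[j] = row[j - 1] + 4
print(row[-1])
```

j=1: 4>=0, unchanged → [0, 4, 2, 9, 1, 8]
j=2: 2<4, row[2] = 4+4 = 8 → [0, 4, 8, 9, 1, 8]
j=3: 9>=8, unchanged → [0, 4, 8, 9, 1, 8]
j=4: 1<9, row[4] = 9+4 = 13 → [0, 4, 8, 9, 13, 8]
j=5: 8<13, row[5] = 13+4 = 17 → [0, 4, 8, 9, 13, 17]

17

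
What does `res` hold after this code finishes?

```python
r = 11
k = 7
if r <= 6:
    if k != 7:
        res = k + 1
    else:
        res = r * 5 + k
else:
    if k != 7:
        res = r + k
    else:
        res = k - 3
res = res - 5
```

r=11, k=7
r <= 6 is False; k != 7 is False
→ res = k - 3 = 4
res = 4-5 = -1

-1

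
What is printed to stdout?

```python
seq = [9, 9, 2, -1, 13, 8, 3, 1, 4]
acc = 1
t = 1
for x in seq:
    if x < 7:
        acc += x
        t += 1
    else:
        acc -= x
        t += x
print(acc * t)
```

x=9: not <7, acc = 1-9 = -8; t=10
x=9: not <7, acc = (-8)-9 = -17; t=19
x=2: <7, acc = (-17)+2 = -15; t=20
x=-1: <7, acc = (-15)+(-1) = -16; t=21
x=13: not <7, acc = (-16)-13 = -29; t=34
x=8: not <7, acc = (-29)-8 = -37; t=42
x=3: <7, acc = (-37)+3 = -34; t=43
x=1: <7, acc = (-34)+1 = -33; t=44
x=4: <7, acc = (-33)+4 = -29; t=45
acc*t = (-29)*45 = -1305

-1305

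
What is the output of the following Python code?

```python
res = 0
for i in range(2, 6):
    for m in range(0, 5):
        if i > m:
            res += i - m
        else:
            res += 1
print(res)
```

i=2,m=0: 2>0, res = 0+2 = 2
i=2,m=1: 2>1, res = 2+1 = 3
i=2,m=2: not 2>2, res = 3+1 = 4
i=2,m=3: not 2>3, res = 4+1 = 5
i=2,m=4: not 2>4, res = 5+1 = 6
i=3,m=0: 3>0, res = 6+3 = 9
i=3,m=1: 3>1, res = 9+2 = 11
i=3,m=2: 3>2, res = 11+1 = 12
i=3,m=3: not 3>3, res = 12+1 = 13
i=3,m=4: not 3>4, res = 13+1 = 14
i=4,m=0: 4>0, res = 14+4 = 18
i=4,m=1: 4>1, res = 18+3 = 21
i=4,m=2: 4>2, res = 21+2 = 23
i=4,m=3: 4>3, res = 23+1 = 24
i=4,m=4: not 4>4, res = 24+1 = 25
i=5,m=0: 5>0, res = 25+5 = 30
i=5,m=1: 5>1, res = 30+4 = 34
i=5,m=2: 5>2, res = 34+3 = 37
i=5,m=3: 5>3, res = 37+2 = 39
i=5,m=4: 5>4, res = 39+1 = 40

40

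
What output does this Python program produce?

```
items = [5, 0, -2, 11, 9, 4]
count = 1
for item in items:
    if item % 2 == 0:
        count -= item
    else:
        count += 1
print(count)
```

2

item=5: not even, count = 1+1 = 2
item=0: even, count = 2-0 = 2
item=-2: even, count = 2-(-2) = 4
item=11: not even, count = 4+1 = 5
item=9: not even, count = 5+1 = 6
item=4: even, count = 6-4 = 2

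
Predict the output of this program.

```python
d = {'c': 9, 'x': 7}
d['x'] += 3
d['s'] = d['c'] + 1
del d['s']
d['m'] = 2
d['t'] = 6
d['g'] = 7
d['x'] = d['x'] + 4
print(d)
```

d['x'] = 7+3 = 10 → {'c': 9, 'x': 10}
d['s'] = d['c']+1 = 10 → {'c': 9, 'x': 10, 's': 10}
del 's' → {'c': 9, 'x': 10}
d['m'] = 2 → {'c': 9, 'x': 10, 'm': 2}
d['t'] = 6 → {'c': 9, 'x': 10, 'm': 2, 't': 6}
d['g'] = 7 → {'c': 9, 'x': 10, 'm': 2, 't': 6, 'g': 7}
d['x'] = d['x']+4 = 14 → {'c': 9, 'x': 14, 'm': 2, 't': 6, 'g': 7}

{'c': 9, 'x': 14, 'm': 2, 't': 6, 'g': 7}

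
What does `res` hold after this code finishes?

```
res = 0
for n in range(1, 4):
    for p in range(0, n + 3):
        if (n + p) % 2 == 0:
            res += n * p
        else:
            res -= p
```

n=1,p=0: odd sum, res = 0-0 = 0
n=1,p=1: even sum, res = 0+1 = 1
n=1,p=2: odd sum, res = 1-2 = -1
n=1,p=3: even sum, res = (-1)+3 = 2
n=2,p=0: even sum, res = 2+0 = 2
n=2,p=1: odd sum, res = 2-1 = 1
n=2,p=2: even sum, res = 1+4 = 5
n=2,p=3: odd sum, res = 5-3 = 2
n=2,p=4: even sum, res = 2+8 = 10
n=3,p=0: odd sum, res = 10-0 = 10
n=3,p=1: even sum, res = 10+3 = 13
n=3,p=2: odd sum, res = 13-2 = 11
n=3,p=3: even sum, res = 11+9 = 20
n=3,p=4: odd sum, res = 20-4 = 16
n=3,p=5: even sum, res = 16+15 = 31

31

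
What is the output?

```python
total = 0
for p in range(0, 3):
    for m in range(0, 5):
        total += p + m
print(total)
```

p=0,m=0: total = 0+0 = 0
p=0,m=1: total = 0+1 = 1
p=0,m=2: total = 1+2 = 3
p=0,m=3: total = 3+3 = 6
p=0,m=4: total = 6+4 = 10
p=1,m=0: total = 10+1 = 11
p=1,m=1: total = 11+2 = 13
p=1,m=2: total = 13+3 = 16
p=1,m=3: total = 16+4 = 20
p=1,m=4: total = 20+5 = 25
p=2,m=0: total = 25+2 = 27
p=2,m=1: total = 27+3 = 30
p=2,m=2: total = 30+4 = 34
p=2,m=3: total = 34+5 = 39
p=2,m=4: total = 39+6 = 45

45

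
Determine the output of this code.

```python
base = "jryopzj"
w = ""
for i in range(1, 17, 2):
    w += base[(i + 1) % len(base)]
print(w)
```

ypjrozjy

i=1: add base[2]='y' → 'y'
i=3: add base[4]='p' → 'yp'
i=5: add base[6]='j' → 'ypj'
i=7: add base[1]='r' → 'ypjr'
i=9: add base[3]='o' → 'ypjro'
i=11: add base[5]='z' → 'ypjroz'
i=13: add base[0]='j' → 'ypjrozj'
i=15: add base[2]='y' → 'ypjrozjy'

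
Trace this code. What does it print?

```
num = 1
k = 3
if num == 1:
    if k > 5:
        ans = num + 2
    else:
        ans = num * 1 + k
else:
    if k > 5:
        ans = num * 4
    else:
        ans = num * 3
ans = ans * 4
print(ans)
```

num=1, k=3
num == 1 is True; k > 5 is False
→ ans = num * 1 + k = 4
ans = 4*4 = 16

16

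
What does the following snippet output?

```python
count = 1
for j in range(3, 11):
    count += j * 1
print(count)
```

53

j=3: count = 1+3*1 = 4
j=4: count = 4+4*1 = 8
j=5: count = 8+5*1 = 13
j=6: count = 13+6*1 = 19
j=7: count = 19+7*1 = 26
j=8: count = 26+8*1 = 34
j=9: count = 34+9*1 = 43
j=10: count = 43+10*1 = 53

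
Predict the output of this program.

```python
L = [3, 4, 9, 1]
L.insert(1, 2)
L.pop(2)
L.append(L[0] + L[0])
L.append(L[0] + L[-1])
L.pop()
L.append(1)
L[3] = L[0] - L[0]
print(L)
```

insert 2 at 1 → [3, 2, 4, 9, 1]
pop(2) removes 4 → [3, 2, 9, 1]
append L[0]+L[0] = 3+3 = 6 → [3, 2, 9, 1, 6]
append L[0]+L[-1] = 3+6 = 9 → [3, 2, 9, 1, 6, 9]
pop() removes 9 → [3, 2, 9, 1, 6]
append 1 → [3, 2, 9, 1, 6, 1]
L[3] = L[0]-L[0] = 3-3 = 0 → [3, 2, 9, 0, 6, 1]

[3, 2, 9, 0, 6, 1]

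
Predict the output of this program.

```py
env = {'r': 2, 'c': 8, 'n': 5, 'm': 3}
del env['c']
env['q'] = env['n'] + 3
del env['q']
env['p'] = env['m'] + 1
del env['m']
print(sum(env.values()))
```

del 'c' → {'r': 2, 'n': 5, 'm': 3}
env['q'] = env['n']+3 = 8 → {'r': 2, 'n': 5, 'm': 3, 'q': 8}
del 'q' → {'r': 2, 'n': 5, 'm': 3}
env['p'] = env['m']+1 = 4 → {'r': 2, 'n': 5, 'm': 3, 'p': 4}
del 'm' → {'r': 2, 'n': 5, 'p': 4}
sum of values = 11

11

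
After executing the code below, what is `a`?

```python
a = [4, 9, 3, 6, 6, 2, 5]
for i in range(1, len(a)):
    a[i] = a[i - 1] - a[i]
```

[4, -5, -8, -14, -20, -22, -27]

i=1: a[1] = 4-9 = -5 → [4, -5, 3, 6, 6, 2, 5]
i=2: a[2] = (-5)-3 = -8 → [4, -5, -8, 6, 6, 2, 5]
i=3: a[3] = (-8)-6 = -14 → [4, -5, -8, -14, 6, 2, 5]
i=4: a[4] = (-14)-6 = -20 → [4, -5, -8, -14, -20, 2, 5]
i=5: a[5] = (-20)-2 = -22 → [4, -5, -8, -14, -20, -22, 5]
i=6: a[6] = (-22)-5 = -27 → [4, -5, -8, -14, -20, -22, -27]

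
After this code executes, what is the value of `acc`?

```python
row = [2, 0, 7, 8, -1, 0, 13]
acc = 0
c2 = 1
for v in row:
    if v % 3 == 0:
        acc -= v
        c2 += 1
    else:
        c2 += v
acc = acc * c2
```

v=2: not %3==0; c2=3
v=0: %3==0, acc = 0-0 = 0; c2=4
v=7: not %3==0; c2=11
v=8: not %3==0; c2=19
v=-1: not %3==0; c2=18
v=0: %3==0, acc = 0-0 = 0; c2=19
v=13: not %3==0; c2=32
acc*c2 = 0*32 = 0

0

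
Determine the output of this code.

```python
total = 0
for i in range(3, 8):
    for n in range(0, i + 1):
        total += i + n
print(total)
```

i=3,n=0: total = 0+3 = 3
i=3,n=1: total = 3+4 = 7
i=3,n=2: total = 7+5 = 12
i=3,n=3: total = 12+6 = 18
i=4,n=0: total = 18+4 = 22
i=4,n=1: total = 22+5 = 27
i=4,n=2: total = 27+6 = 33
i=4,n=3: total = 33+7 = 40
i=4,n=4: total = 40+8 = 48
i=5,n=0: total = 48+5 = 53
i=5,n=1: total = 53+6 = 59
i=5,n=2: total = 59+7 = 66
i=5,n=3: total = 66+8 = 74
i=5,n=4: total = 74+9 = 83
i=5,n=5: total = 83+10 = 93
i=6,n=0: total = 93+6 = 99
i=6,n=1: total = 99+7 = 106
i=6,n=2: total = 106+8 = 114
i=6,n=3: total = 114+9 = 123
i=6,n=4: total = 123+10 = 133
i=6,n=5: total = 133+11 = 144
i=6,n=6: total = 144+12 = 156
i=7,n=0: total = 156+7 = 163
i=7,n=1: total = 163+8 = 171
i=7,n=2: total = 171+9 = 180
i=7,n=3: total = 180+10 = 190
i=7,n=4: total = 190+11 = 201
i=7,n=5: total = 201+12 = 213
i=7,n=6: total = 213+13 = 226
i=7,n=7: total = 226+14 = 240

240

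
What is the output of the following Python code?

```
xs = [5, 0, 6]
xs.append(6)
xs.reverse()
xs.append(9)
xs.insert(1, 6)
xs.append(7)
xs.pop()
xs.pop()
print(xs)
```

[6, 6, 6, 0, 5]

append 6 → [5, 0, 6, 6]
reverse → [6, 6, 0, 5]
append 9 → [6, 6, 0, 5, 9]
insert 6 at 1 → [6, 6, 6, 0, 5, 9]
append 7 → [6, 6, 6, 0, 5, 9, 7]
pop() removes 7 → [6, 6, 6, 0, 5, 9]
pop() removes 9 → [6, 6, 6, 0, 5]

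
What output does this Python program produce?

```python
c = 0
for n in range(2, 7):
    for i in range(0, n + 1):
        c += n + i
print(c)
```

165

n=2,i=0: c = 0+2 = 2
n=2,i=1: c = 2+3 = 5
n=2,i=2: c = 5+4 = 9
n=3,i=0: c = 9+3 = 12
n=3,i=1: c = 12+4 = 16
n=3,i=2: c = 16+5 = 21
n=3,i=3: c = 21+6 = 27
n=4,i=0: c = 27+4 = 31
n=4,i=1: c = 31+5 = 36
n=4,i=2: c = 36+6 = 42
n=4,i=3: c = 42+7 = 49
n=4,i=4: c = 49+8 = 57
n=5,i=0: c = 57+5 = 62
n=5,i=1: c = 62+6 = 68
n=5,i=2: c = 68+7 = 75
n=5,i=3: c = 75+8 = 83
n=5,i=4: c = 83+9 = 92
n=5,i=5: c = 92+10 = 102
n=6,i=0: c = 102+6 = 108
n=6,i=1: c = 108+7 = 115
n=6,i=2: c = 115+8 = 123
n=6,i=3: c = 123+9 = 132
n=6,i=4: c = 132+10 = 142
n=6,i=5: c = 142+11 = 153
n=6,i=6: c = 153+12 = 165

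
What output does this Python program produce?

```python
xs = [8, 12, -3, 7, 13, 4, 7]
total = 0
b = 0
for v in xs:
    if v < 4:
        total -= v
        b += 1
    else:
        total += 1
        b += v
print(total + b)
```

v=8: not <4, total = 0+1 = 1; b=8
v=12: not <4, total = 1+1 = 2; b=20
v=-3: <4, total = 2-(-3) = 5; b=21
v=7: not <4, total = 5+1 = 6; b=28
v=13: not <4, total = 6+1 = 7; b=41
v=4: not <4, total = 7+1 = 8; b=45
v=7: not <4, total = 8+1 = 9; b=52
total+b = 9+52 = 61

61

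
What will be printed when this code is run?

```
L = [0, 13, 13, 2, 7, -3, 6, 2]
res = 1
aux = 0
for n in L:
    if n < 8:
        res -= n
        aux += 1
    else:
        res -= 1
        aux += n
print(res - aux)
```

n=0: <8, res = 1-0 = 1; aux=1
n=13: not <8, res = 1-1 = 0; aux=14
n=13: not <8, res = 0-1 = -1; aux=27
n=2: <8, res = (-1)-2 = -3; aux=28
n=7: <8, res = (-3)-7 = -10; aux=29
n=-3: <8, res = (-10)-(-3) = -7; aux=30
n=6: <8, res = (-7)-6 = -13; aux=31
n=2: <8, res = (-13)-2 = -15; aux=32
res-aux = (-15)-32 = -47

-47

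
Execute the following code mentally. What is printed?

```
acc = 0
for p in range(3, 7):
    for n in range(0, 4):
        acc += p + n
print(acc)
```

96

p=3,n=0: acc = 0+3 = 3
p=3,n=1: acc = 3+4 = 7
p=3,n=2: acc = 7+5 = 12
p=3,n=3: acc = 12+6 = 18
p=4,n=0: acc = 18+4 = 22
p=4,n=1: acc = 22+5 = 27
p=4,n=2: acc = 27+6 = 33
p=4,n=3: acc = 33+7 = 40
p=5,n=0: acc = 40+5 = 45
p=5,n=1: acc = 45+6 = 51
p=5,n=2: acc = 51+7 = 58
p=5,n=3: acc = 58+8 = 66
p=6,n=0: acc = 66+6 = 72
p=6,n=1: acc = 72+7 = 79
p=6,n=2: acc = 79+8 = 87
p=6,n=3: acc = 87+9 = 96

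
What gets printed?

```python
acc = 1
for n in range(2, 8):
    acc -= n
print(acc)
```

-26

n=2: acc = 1-2 = -1
n=3: acc = (-1)-3 = -4
n=4: acc = (-4)-4 = -8
n=5: acc = (-8)-5 = -13
n=6: acc = (-13)-6 = -19
n=7: acc = (-19)-7 = -26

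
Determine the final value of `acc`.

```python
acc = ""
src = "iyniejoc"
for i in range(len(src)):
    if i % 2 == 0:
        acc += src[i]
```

'ineo'

i=0: add 'i' → 'i'
i=1: skip
i=2: add 'n' → 'in'
i=3: skip
i=4: add 'e' → 'ine'
i=5: skip
i=6: add 'o' → 'ineo'
i=7: skip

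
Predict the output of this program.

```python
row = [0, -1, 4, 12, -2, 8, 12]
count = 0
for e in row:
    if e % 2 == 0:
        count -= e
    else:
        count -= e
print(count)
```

-33

e=0: even, count = 0-0 = 0
e=-1: not even, count = 0-(-1) = 1
e=4: even, count = 1-4 = -3
e=12: even, count = (-3)-12 = -15
e=-2: even, count = (-15)-(-2) = -13
e=8: even, count = (-13)-8 = -21
e=12: even, count = (-21)-12 = -33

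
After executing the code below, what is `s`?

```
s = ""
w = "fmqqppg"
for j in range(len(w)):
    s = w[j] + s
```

j=0: prepend 'f' → 'f'
j=1: prepend 'm' → 'mf'
j=2: prepend 'q' → 'qmf'
j=3: prepend 'q' → 'qqmf'
j=4: prepend 'p' → 'pqqmf'
j=5: prepend 'p' → 'ppqqmf'
j=6: prepend 'g' → 'gppqqmf'

'gppqqmf'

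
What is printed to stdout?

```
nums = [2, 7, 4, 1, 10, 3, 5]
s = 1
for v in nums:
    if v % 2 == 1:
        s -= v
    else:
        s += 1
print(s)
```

-12

v=2: not odd, s = 1+1 = 2
v=7: odd, s = 2-7 = -5
v=4: not odd, s = (-5)+1 = -4
v=1: odd, s = (-4)-1 = -5
v=10: not odd, s = (-5)+1 = -4
v=3: odd, s = (-4)-3 = -7
v=5: odd, s = (-7)-5 = -12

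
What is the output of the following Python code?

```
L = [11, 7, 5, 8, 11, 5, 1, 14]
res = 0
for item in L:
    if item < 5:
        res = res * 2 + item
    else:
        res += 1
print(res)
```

14

item=11: not <5, res = 0+1 = 1
item=7: not <5, res = 1+1 = 2
item=5: not <5, res = 2+1 = 3
item=8: not <5, res = 3+1 = 4
item=11: not <5, res = 4+1 = 5
item=5: not <5, res = 5+1 = 6
item=1: <5, res = 6*2+1 = 13
item=14: not <5, res = 13+1 = 14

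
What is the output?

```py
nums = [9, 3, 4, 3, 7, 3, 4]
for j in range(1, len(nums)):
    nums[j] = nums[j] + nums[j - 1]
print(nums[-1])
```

j=1: nums[1] = 3+9 = 12 → [9, 12, 4, 3, 7, 3, 4]
j=2: nums[2] = 4+12 = 16 → [9, 12, 16, 3, 7, 3, 4]
j=3: nums[3] = 3+16 = 19 → [9, 12, 16, 19, 7, 3, 4]
j=4: nums[4] = 7+19 = 26 → [9, 12, 16, 19, 26, 3, 4]
j=5: nums[5] = 3+26 = 29 → [9, 12, 16, 19, 26, 29, 4]
j=6: nums[6] = 4+29 = 33 → [9, 12, 16, 19, 26, 29, 33]

33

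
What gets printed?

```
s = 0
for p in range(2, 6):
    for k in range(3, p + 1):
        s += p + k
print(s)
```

p=3,k=3: s = 0+6 = 6
p=4,k=3: s = 6+7 = 13
p=4,k=4: s = 13+8 = 21
p=5,k=3: s = 21+8 = 29
p=5,k=4: s = 29+9 = 38
p=5,k=5: s = 38+10 = 48

48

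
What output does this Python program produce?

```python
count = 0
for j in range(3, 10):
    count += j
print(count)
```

j=3: count = 0+3 = 3
j=4: count = 3+4 = 7
j=5: count = 7+5 = 12
j=6: count = 12+6 = 18
j=7: count = 18+7 = 25
j=8: count = 25+8 = 33
j=9: count = 33+9 = 42

42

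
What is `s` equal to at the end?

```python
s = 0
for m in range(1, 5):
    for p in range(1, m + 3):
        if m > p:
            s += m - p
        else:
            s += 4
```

58

m=1,p=1: not 1>1, s = 0+4 = 4
m=1,p=2: not 1>2, s = 4+4 = 8
m=1,p=3: not 1>3, s = 8+4 = 12
m=2,p=1: 2>1, s = 12+1 = 13
m=2,p=2: not 2>2, s = 13+4 = 17
m=2,p=3: not 2>3, s = 17+4 = 21
m=2,p=4: not 2>4, s = 21+4 = 25
m=3,p=1: 3>1, s = 25+2 = 27
m=3,p=2: 3>2, s = 27+1 = 28
m=3,p=3: not 3>3, s = 28+4 = 32
m=3,p=4: not 3>4, s = 32+4 = 36
m=3,p=5: not 3>5, s = 36+4 = 40
m=4,p=1: 4>1, s = 40+3 = 43
m=4,p=2: 4>2, s = 43+2 = 45
m=4,p=3: 4>3, s = 45+1 = 46
m=4,p=4: not 4>4, s = 46+4 = 50
m=4,p=5: not 4>5, s = 50+4 = 54
m=4,p=6: not 4>6, s = 54+4 = 58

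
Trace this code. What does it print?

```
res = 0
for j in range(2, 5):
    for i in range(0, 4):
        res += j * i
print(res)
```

54

j=2,i=0: res = 0+0 = 0
j=2,i=1: res = 0+2 = 2
j=2,i=2: res = 2+4 = 6
j=2,i=3: res = 6+6 = 12
j=3,i=0: res = 12+0 = 12
j=3,i=1: res = 12+3 = 15
j=3,i=2: res = 15+6 = 21
j=3,i=3: res = 21+9 = 30
j=4,i=0: res = 30+0 = 30
j=4,i=1: res = 30+4 = 34
j=4,i=2: res = 34+8 = 42
j=4,i=3: res = 42+12 = 54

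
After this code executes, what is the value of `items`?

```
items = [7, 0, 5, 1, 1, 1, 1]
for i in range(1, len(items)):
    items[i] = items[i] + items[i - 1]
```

i=1: items[1] = 0+7 = 7 → [7, 7, 5, 1, 1, 1, 1]
i=2: items[2] = 5+7 = 12 → [7, 7, 12, 1, 1, 1, 1]
i=3: items[3] = 1+12 = 13 → [7, 7, 12, 13, 1, 1, 1]
i=4: items[4] = 1+13 = 14 → [7, 7, 12, 13, 14, 1, 1]
i=5: items[5] = 1+14 = 15 → [7, 7, 12, 13, 14, 15, 1]
i=6: items[6] = 1+15 = 16 → [7, 7, 12, 13, 14, 15, 16]

[7, 7, 12, 13, 14, 15, 16]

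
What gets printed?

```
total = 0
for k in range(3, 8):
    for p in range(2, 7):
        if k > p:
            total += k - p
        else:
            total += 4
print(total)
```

k=3,p=2: 3>2, total = 0+1 = 1
k=3,p=3: not 3>3, total = 1+4 = 5
k=3,p=4: not 3>4, total = 5+4 = 9
k=3,p=5: not 3>5, total = 9+4 = 13
k=3,p=6: not 3>6, total = 13+4 = 17
k=4,p=2: 4>2, total = 17+2 = 19
k=4,p=3: 4>3, total = 19+1 = 20
k=4,p=4: not 4>4, total = 20+4 = 24
k=4,p=5: not 4>5, total = 24+4 = 28
k=4,p=6: not 4>6, total = 28+4 = 32
k=5,p=2: 5>2, total = 32+3 = 35
k=5,p=3: 5>3, total = 35+2 = 37
k=5,p=4: 5>4, total = 37+1 = 38
k=5,p=5: not 5>5, total = 38+4 = 42
k=5,p=6: not 5>6, total = 42+4 = 46
k=6,p=2: 6>2, total = 46+4 = 50
k=6,p=3: 6>3, total = 50+3 = 53
k=6,p=4: 6>4, total = 53+2 = 55
k=6,p=5: 6>5, total = 55+1 = 56
k=6,p=6: not 6>6, total = 56+4 = 60
k=7,p=2: 7>2, total = 60+5 = 65
k=7,p=3: 7>3, total = 65+4 = 69
k=7,p=4: 7>4, total = 69+3 = 72
k=7,p=5: 7>5, total = 72+2 = 74
k=7,p=6: 7>6, total = 74+1 = 75

75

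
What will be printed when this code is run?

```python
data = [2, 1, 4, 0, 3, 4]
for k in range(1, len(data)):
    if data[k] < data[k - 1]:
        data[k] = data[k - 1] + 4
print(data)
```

[2, 6, 10, 14, 18, 22]

k=1: 1<2, data[1] = 2+4 = 6 → [2, 6, 4, 0, 3, 4]
k=2: 4<6, data[2] = 6+4 = 10 → [2, 6, 10, 0, 3, 4]
k=3: 0<10, data[3] = 10+4 = 14 → [2, 6, 10, 14, 3, 4]
k=4: 3<14, data[4] = 14+4 = 18 → [2, 6, 10, 14, 18, 4]
k=5: 4<18, data[5] = 18+4 = 22 → [2, 6, 10, 14, 18, 22]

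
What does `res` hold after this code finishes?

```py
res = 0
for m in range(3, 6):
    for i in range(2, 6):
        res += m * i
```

m=3,i=2: res = 0+6 = 6
m=3,i=3: res = 6+9 = 15
m=3,i=4: res = 15+12 = 27
m=3,i=5: res = 27+15 = 42
m=4,i=2: res = 42+8 = 50
m=4,i=3: res = 50+12 = 62
m=4,i=4: res = 62+16 = 78
m=4,i=5: res = 78+20 = 98
m=5,i=2: res = 98+10 = 108
m=5,i=3: res = 108+15 = 123
m=5,i=4: res = 123+20 = 143
m=5,i=5: res = 143+25 = 168

168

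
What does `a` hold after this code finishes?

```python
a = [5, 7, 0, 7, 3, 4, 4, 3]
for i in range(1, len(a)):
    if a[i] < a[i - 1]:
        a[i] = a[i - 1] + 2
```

[5, 7, 9, 11, 13, 15, 17, 19]

i=1: 7>=5, unchanged → [5, 7, 0, 7, 3, 4, 4, 3]
i=2: 0<7, a[2] = 7+2 = 9 → [5, 7, 9, 7, 3, 4, 4, 3]
i=3: 7<9, a[3] = 9+2 = 11 → [5, 7, 9, 11, 3, 4, 4, 3]
i=4: 3<11, a[4] = 11+2 = 13 → [5, 7, 9, 11, 13, 4, 4, 3]
i=5: 4<13, a[5] = 13+2 = 15 → [5, 7, 9, 11, 13, 15, 4, 3]
i=6: 4<15, a[6] = 15+2 = 17 → [5, 7, 9, 11, 13, 15, 17, 3]
i=7: 3<17, a[7] = 17+2 = 19 → [5, 7, 9, 11, 13, 15, 17, 19]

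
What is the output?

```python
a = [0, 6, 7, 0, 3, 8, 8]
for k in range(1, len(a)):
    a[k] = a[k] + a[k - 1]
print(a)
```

k=1: a[1] = 6+0 = 6 → [0, 6, 7, 0, 3, 8, 8]
k=2: a[2] = 7+6 = 13 → [0, 6, 13, 0, 3, 8, 8]
k=3: a[3] = 0+13 = 13 → [0, 6, 13, 13, 3, 8, 8]
k=4: a[4] = 3+13 = 16 → [0, 6, 13, 13, 16, 8, 8]
k=5: a[5] = 8+16 = 24 → [0, 6, 13, 13, 16, 24, 8]
k=6: a[6] = 8+24 = 32 → [0, 6, 13, 13, 16, 24, 32]

[0, 6, 13, 13, 16, 24, 32]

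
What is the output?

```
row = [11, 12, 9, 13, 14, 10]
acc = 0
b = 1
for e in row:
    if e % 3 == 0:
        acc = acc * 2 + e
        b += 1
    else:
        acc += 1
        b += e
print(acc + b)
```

91

e=11: not %3==0, acc = 0+1 = 1; b=12
e=12: %3==0, acc = 1*2+12 = 14; b=13
e=9: %3==0, acc = 14*2+9 = 37; b=14
e=13: not %3==0, acc = 37+1 = 38; b=27
e=14: not %3==0, acc = 38+1 = 39; b=41
e=10: not %3==0, acc = 39+1 = 40; b=51
acc+b = 40+51 = 91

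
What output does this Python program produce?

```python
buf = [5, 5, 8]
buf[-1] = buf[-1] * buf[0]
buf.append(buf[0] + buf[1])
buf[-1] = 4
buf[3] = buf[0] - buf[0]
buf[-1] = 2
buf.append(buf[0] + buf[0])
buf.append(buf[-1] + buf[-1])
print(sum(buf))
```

buf[-1] = buf[-1]*buf[0] = 8*5 = 40 → [5, 5, 40]
append buf[0]+buf[1] = 5+5 = 10 → [5, 5, 40, 10]
buf[-1] = 4 → [5, 5, 40, 4]
buf[3] = buf[0]-buf[0] = 5-5 = 0 → [5, 5, 40, 0]
buf[-1] = 2 → [5, 5, 40, 2]
append buf[0]+buf[0] = 5+5 = 10 → [5, 5, 40, 2, 10]
append buf[-1]+buf[-1] = 10+10 = 20 → [5, 5, 40, 2, 10, 20]
sum = 82

82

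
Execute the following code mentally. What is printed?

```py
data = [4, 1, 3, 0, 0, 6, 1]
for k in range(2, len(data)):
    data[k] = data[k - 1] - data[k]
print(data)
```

k=2: data[2] = 1-3 = -2 → [4, 1, -2, 0, 0, 6, 1]
k=3: data[3] = (-2)-0 = -2 → [4, 1, -2, -2, 0, 6, 1]
k=4: data[4] = (-2)-0 = -2 → [4, 1, -2, -2, -2, 6, 1]
k=5: data[5] = (-2)-6 = -8 → [4, 1, -2, -2, -2, -8, 1]
k=6: data[6] = (-8)-1 = -9 → [4, 1, -2, -2, -2, -8, -9]

[4, 1, -2, -2, -2, -8, -9]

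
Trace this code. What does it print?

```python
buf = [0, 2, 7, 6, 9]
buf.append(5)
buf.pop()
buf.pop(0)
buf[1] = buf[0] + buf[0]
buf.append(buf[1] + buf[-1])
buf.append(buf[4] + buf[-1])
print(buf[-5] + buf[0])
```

6

append 5 → [0, 2, 7, 6, 9, 5]
pop() removes 5 → [0, 2, 7, 6, 9]
pop(0) removes 0 → [2, 7, 6, 9]
buf[1] = buf[0]+buf[0] = 2+2 = 4 → [2, 4, 6, 9]
append buf[1]+buf[-1] = 4+9 = 13 → [2, 4, 6, 9, 13]
append buf[4]+buf[-1] = 13+13 = 26 → [2, 4, 6, 9, 13, 26]
buf[-5]+buf[0] = 4+2 = 6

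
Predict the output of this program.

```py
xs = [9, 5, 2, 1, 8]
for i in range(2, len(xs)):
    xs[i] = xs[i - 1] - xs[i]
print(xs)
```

i=2: xs[2] = 5-2 = 3 → [9, 5, 3, 1, 8]
i=3: xs[3] = 3-1 = 2 → [9, 5, 3, 2, 8]
i=4: xs[4] = 2-8 = -6 → [9, 5, 3, 2, -6]

[9, 5, 3, 2, -6]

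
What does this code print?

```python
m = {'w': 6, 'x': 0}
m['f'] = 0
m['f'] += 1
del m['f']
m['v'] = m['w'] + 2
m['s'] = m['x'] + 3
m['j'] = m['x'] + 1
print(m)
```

m['f'] = 0 → {'w': 6, 'x': 0, 'f': 0}
m['f'] = 0+1 = 1 → {'w': 6, 'x': 0, 'f': 1}
del 'f' → {'w': 6, 'x': 0}
m['v'] = m['w']+2 = 8 → {'w': 6, 'x': 0, 'v': 8}
m['s'] = m['x']+3 = 3 → {'w': 6, 'x': 0, 'v': 8, 's': 3}
m['j'] = m['x']+1 = 1 → {'w': 6, 'x': 0, 'v': 8, 's': 3, 'j': 1}

{'w': 6, 'x': 0, 'v': 8, 's': 3, 'j': 1}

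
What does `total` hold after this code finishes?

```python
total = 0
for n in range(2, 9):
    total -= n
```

n=2: total = 0-2 = -2
n=3: total = (-2)-3 = -5
n=4: total = (-5)-4 = -9
n=5: total = (-9)-5 = -14
n=6: total = (-14)-6 = -20
n=7: total = (-20)-7 = -27
n=8: total = (-27)-8 = -35

-35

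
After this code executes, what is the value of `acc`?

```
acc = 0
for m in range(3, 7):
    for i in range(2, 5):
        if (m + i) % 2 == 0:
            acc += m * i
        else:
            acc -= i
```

m=3,i=2: odd sum, acc = 0-2 = -2
m=3,i=3: even sum, acc = (-2)+9 = 7
m=3,i=4: odd sum, acc = 7-4 = 3
m=4,i=2: even sum, acc = 3+8 = 11
m=4,i=3: odd sum, acc = 11-3 = 8
m=4,i=4: even sum, acc = 8+16 = 24
m=5,i=2: odd sum, acc = 24-2 = 22
m=5,i=3: even sum, acc = 22+15 = 37
m=5,i=4: odd sum, acc = 37-4 = 33
m=6,i=2: even sum, acc = 33+12 = 45
m=6,i=3: odd sum, acc = 45-3 = 42
m=6,i=4: even sum, acc = 42+24 = 66

66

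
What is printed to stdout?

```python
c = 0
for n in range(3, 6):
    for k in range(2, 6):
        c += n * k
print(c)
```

n=3,k=2: c = 0+6 = 6
n=3,k=3: c = 6+9 = 15
n=3,k=4: c = 15+12 = 27
n=3,k=5: c = 27+15 = 42
n=4,k=2: c = 42+8 = 50
n=4,k=3: c = 50+12 = 62
n=4,k=4: c = 62+16 = 78
n=4,k=5: c = 78+20 = 98
n=5,k=2: c = 98+10 = 108
n=5,k=3: c = 108+15 = 123
n=5,k=4: c = 123+20 = 143
n=5,k=5: c = 143+25 = 168

168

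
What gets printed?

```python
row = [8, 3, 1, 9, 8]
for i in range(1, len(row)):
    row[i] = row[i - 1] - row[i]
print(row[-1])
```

-13

i=1: row[1] = 8-3 = 5 → [8, 5, 1, 9, 8]
i=2: row[2] = 5-1 = 4 → [8, 5, 4, 9, 8]
i=3: row[3] = 4-9 = -5 → [8, 5, 4, -5, 8]
i=4: row[4] = (-5)-8 = -13 → [8, 5, 4, -5, -13]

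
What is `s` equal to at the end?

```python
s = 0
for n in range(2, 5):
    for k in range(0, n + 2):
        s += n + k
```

78

n=2,k=0: s = 0+2 = 2
n=2,k=1: s = 2+3 = 5
n=2,k=2: s = 5+4 = 9
n=2,k=3: s = 9+5 = 14
n=3,k=0: s = 14+3 = 17
n=3,k=1: s = 17+4 = 21
n=3,k=2: s = 21+5 = 26
n=3,k=3: s = 26+6 = 32
n=3,k=4: s = 32+7 = 39
n=4,k=0: s = 39+4 = 43
n=4,k=1: s = 43+5 = 48
n=4,k=2: s = 48+6 = 54
n=4,k=3: s = 54+7 = 61
n=4,k=4: s = 61+8 = 69
n=4,k=5: s = 69+9 = 78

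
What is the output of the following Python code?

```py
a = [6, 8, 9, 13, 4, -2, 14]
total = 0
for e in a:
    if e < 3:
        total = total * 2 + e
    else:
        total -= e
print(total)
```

-96

e=6: not <3, total = 0-6 = -6
e=8: not <3, total = (-6)-8 = -14
e=9: not <3, total = (-14)-9 = -23
e=13: not <3, total = (-23)-13 = -36
e=4: not <3, total = (-36)-4 = -40
e=-2: <3, total = (-40)*2+(-2) = -82
e=14: not <3, total = (-82)-14 = -96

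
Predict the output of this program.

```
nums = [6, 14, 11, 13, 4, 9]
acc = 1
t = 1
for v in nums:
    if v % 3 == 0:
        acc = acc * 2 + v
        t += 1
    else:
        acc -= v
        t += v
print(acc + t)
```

v=6: %3==0, acc = 1*2+6 = 8; t=2
v=14: not %3==0, acc = 8-14 = -6; t=16
v=11: not %3==0, acc = (-6)-11 = -17; t=27
v=13: not %3==0, acc = (-17)-13 = -30; t=40
v=4: not %3==0, acc = (-30)-4 = -34; t=44
v=9: %3==0, acc = (-34)*2+9 = -59; t=45
acc+t = (-59)+45 = -14

-14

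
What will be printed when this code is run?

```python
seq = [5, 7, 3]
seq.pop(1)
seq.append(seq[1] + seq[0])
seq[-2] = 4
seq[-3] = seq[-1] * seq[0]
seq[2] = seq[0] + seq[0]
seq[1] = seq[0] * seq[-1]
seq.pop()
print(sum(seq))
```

pop(1) removes 7 → [5, 3]
append seq[1]+seq[0] = 3+5 = 8 → [5, 3, 8]
seq[-2] = 4 → [5, 4, 8]
seq[-3] = seq[-1]*seq[0] = 8*5 = 40 → [40, 4, 8]
seq[2] = seq[0]+seq[0] = 40+40 = 80 → [40, 4, 80]
seq[1] = seq[0]*seq[-1] = 40*80 = 3200 → [40, 3200, 80]
pop() removes 80 → [40, 3200]
sum = 3240

3240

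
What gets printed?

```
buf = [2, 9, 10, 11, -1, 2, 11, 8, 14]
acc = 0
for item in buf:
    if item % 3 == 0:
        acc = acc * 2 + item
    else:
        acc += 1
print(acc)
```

18

item=2: not %3==0, acc = 0+1 = 1
item=9: %3==0, acc = 1*2+9 = 11
item=10: not %3==0, acc = 11+1 = 12
item=11: not %3==0, acc = 12+1 = 13
item=-1: not %3==0, acc = 13+1 = 14
item=2: not %3==0, acc = 14+1 = 15
item=11: not %3==0, acc = 15+1 = 16
item=8: not %3==0, acc = 16+1 = 17
item=14: not %3==0, acc = 17+1 = 18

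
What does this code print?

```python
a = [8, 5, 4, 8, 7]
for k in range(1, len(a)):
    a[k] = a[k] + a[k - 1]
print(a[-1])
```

32

k=1: a[1] = 5+8 = 13 → [8, 13, 4, 8, 7]
k=2: a[2] = 4+13 = 17 → [8, 13, 17, 8, 7]
k=3: a[3] = 8+17 = 25 → [8, 13, 17, 25, 7]
k=4: a[4] = 7+25 = 32 → [8, 13, 17, 25, 32]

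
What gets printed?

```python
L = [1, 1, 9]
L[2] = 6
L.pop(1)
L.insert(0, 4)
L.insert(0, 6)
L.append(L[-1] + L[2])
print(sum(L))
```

24

L[2] = 6 → [1, 1, 6]
pop(1) removes 1 → [1, 6]
insert 4 at 0 → [4, 1, 6]
insert 6 at 0 → [6, 4, 1, 6]
append L[-1]+L[2] = 6+1 = 7 → [6, 4, 1, 6, 7]
sum = 24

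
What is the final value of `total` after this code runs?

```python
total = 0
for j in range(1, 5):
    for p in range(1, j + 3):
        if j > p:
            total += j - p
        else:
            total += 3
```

j=1,p=1: not 1>1, total = 0+3 = 3
j=1,p=2: not 1>2, total = 3+3 = 6
j=1,p=3: not 1>3, total = 6+3 = 9
j=2,p=1: 2>1, total = 9+1 = 10
j=2,p=2: not 2>2, total = 10+3 = 13
j=2,p=3: not 2>3, total = 13+3 = 16
j=2,p=4: not 2>4, total = 16+3 = 19
j=3,p=1: 3>1, total = 19+2 = 21
j=3,p=2: 3>2, total = 21+1 = 22
j=3,p=3: not 3>3, total = 22+3 = 25
j=3,p=4: not 3>4, total = 25+3 = 28
j=3,p=5: not 3>5, total = 28+3 = 31
j=4,p=1: 4>1, total = 31+3 = 34
j=4,p=2: 4>2, total = 34+2 = 36
j=4,p=3: 4>3, total = 36+1 = 37
j=4,p=4: not 4>4, total = 37+3 = 40
j=4,p=5: not 4>5, total = 40+3 = 43
j=4,p=6: not 4>6, total = 43+3 = 46

46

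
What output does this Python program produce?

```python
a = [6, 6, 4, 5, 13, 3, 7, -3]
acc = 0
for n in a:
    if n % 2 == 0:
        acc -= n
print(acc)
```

n=6: even, acc = 0-6 = -6
n=6: even, acc = (-6)-6 = -12
n=4: even, acc = (-12)-4 = -16
n=5: not even
n=13: not even
n=3: not even
n=7: not even
n=-3: not even

-16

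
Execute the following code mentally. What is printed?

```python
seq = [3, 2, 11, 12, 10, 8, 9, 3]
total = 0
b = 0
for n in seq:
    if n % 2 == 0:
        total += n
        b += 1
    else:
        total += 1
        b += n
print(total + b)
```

66

n=3: not even, total = 0+1 = 1; b=3
n=2: even, total = 1+2 = 3; b=4
n=11: not even, total = 3+1 = 4; b=15
n=12: even, total = 4+12 = 16; b=16
n=10: even, total = 16+10 = 26; b=17
n=8: even, total = 26+8 = 34; b=18
n=9: not even, total = 34+1 = 35; b=27
n=3: not even, total = 35+1 = 36; b=30
total+b = 36+30 = 66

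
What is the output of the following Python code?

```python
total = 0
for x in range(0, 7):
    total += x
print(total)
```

x=0: total = 0+0 = 0
x=1: total = 0+1 = 1
x=2: total = 1+2 = 3
x=3: total = 3+3 = 6
x=4: total = 6+4 = 10
x=5: total = 10+5 = 15
x=6: total = 15+6 = 21

21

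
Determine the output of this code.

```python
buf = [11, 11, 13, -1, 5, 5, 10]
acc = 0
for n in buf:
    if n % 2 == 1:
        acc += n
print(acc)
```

n=11: odd, acc = 0+11 = 11
n=11: odd, acc = 11+11 = 22
n=13: odd, acc = 22+13 = 35
n=-1: odd, acc = 35+(-1) = 34
n=5: odd, acc = 34+5 = 39
n=5: odd, acc = 39+5 = 44
n=10: not odd

44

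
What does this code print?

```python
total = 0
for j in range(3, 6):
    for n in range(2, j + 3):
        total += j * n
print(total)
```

j=3,n=2: total = 0+6 = 6
j=3,n=3: total = 6+9 = 15
j=3,n=4: total = 15+12 = 27
j=3,n=5: total = 27+15 = 42
j=4,n=2: total = 42+8 = 50
j=4,n=3: total = 50+12 = 62
j=4,n=4: total = 62+16 = 78
j=4,n=5: total = 78+20 = 98
j=4,n=6: total = 98+24 = 122
j=5,n=2: total = 122+10 = 132
j=5,n=3: total = 132+15 = 147
j=5,n=4: total = 147+20 = 167
j=5,n=5: total = 167+25 = 192
j=5,n=6: total = 192+30 = 222
j=5,n=7: total = 222+35 = 257

257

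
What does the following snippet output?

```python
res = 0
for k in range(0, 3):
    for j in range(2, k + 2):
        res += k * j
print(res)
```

12

k=1,j=2: res = 0+2 = 2
k=2,j=2: res = 2+4 = 6
k=2,j=3: res = 6+6 = 12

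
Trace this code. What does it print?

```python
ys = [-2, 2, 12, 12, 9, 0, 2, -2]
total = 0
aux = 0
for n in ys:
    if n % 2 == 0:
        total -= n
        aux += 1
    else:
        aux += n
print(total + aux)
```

n=-2: even, total = 0-(-2) = 2; aux=1
n=2: even, total = 2-2 = 0; aux=2
n=12: even, total = 0-12 = -12; aux=3
n=12: even, total = (-12)-12 = -24; aux=4
n=9: not even; aux=13
n=0: even, total = (-24)-0 = -24; aux=14
n=2: even, total = (-24)-2 = -26; aux=15
n=-2: even, total = (-26)-(-2) = -24; aux=16
total+aux = (-24)+16 = -8

-8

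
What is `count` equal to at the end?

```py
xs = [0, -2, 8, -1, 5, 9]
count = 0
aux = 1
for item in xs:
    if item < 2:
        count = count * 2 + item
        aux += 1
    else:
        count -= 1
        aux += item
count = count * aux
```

item=0: <2, count = 0*2+0 = 0; aux=2
item=-2: <2, count = 0*2+(-2) = -2; aux=3
item=8: not <2, count = (-2)-1 = -3; aux=11
item=-1: <2, count = (-3)*2+(-1) = -7; aux=12
item=5: not <2, count = (-7)-1 = -8; aux=17
item=9: not <2, count = (-8)-1 = -9; aux=26
count*aux = (-9)*26 = -234

-234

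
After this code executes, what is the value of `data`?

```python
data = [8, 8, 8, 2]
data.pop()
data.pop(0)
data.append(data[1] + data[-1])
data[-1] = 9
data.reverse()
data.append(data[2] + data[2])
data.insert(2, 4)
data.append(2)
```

[9, 8, 4, 8, 16, 2]

pop() removes 2 → [8, 8, 8]
pop(0) removes 8 → [8, 8]
append data[1]+data[-1] = 8+8 = 16 → [8, 8, 16]
data[-1] = 9 → [8, 8, 9]
reverse → [9, 8, 8]
append data[2]+data[2] = 8+8 = 16 → [9, 8, 8, 16]
insert 4 at 2 → [9, 8, 4, 8, 16]
append 2 → [9, 8, 4, 8, 16, 2]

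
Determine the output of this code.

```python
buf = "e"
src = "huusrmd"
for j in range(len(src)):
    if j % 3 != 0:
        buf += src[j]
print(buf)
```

euurm

j=0: skip
j=1: add 'u' → 'eu'
j=2: add 'u' → 'euu'
j=3: skip
j=4: add 'r' → 'euur'
j=5: add 'm' → 'euurm'
j=6: skip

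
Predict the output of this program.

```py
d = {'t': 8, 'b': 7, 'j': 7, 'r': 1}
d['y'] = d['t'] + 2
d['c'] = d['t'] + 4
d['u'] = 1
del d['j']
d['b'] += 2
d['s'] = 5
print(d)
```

d['y'] = d['t']+2 = 10 → {'t': 8, 'b': 7, 'j': 7, 'r': 1, 'y': 10}
d['c'] = d['t']+4 = 12 → {'t': 8, 'b': 7, 'j': 7, 'r': 1, 'y': 10, 'c': 12}
d['u'] = 1 → {'t': 8, 'b': 7, 'j': 7, 'r': 1, 'y': 10, 'c': 12, 'u': 1}
del 'j' → {'t': 8, 'b': 7, 'r': 1, 'y': 10, 'c': 12, 'u': 1}
d['b'] = 7+2 = 9 → {'t': 8, 'b': 9, 'r': 1, 'y': 10, 'c': 12, 'u': 1}
d['s'] = 5 → {'t': 8, 'b': 9, 'r': 1, 'y': 10, 'c': 12, 'u': 1, 's': 5}

{'t': 8, 'b': 9, 'r': 1, 'y': 10, 'c': 12, 'u': 1, 's': 5}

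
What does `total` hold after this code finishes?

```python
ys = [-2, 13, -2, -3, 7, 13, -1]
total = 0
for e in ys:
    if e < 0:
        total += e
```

-8

e=-2: <0, total = 0+(-2) = -2
e=13: not <0
e=-2: <0, total = (-2)+(-2) = -4
e=-3: <0, total = (-4)+(-3) = -7
e=7: not <0
e=13: not <0
e=-1: <0, total = (-7)+(-1) = -8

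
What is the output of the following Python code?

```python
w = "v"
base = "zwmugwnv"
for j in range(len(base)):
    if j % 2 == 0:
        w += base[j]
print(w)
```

j=0: add 'z' → 'vz'
j=1: skip
j=2: add 'm' → 'vzm'
j=3: skip
j=4: add 'g' → 'vzmg'
j=5: skip
j=6: add 'n' → 'vzmgn'
j=7: skip

vzmgn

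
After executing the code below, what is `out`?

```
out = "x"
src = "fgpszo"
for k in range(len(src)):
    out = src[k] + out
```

k=0: prepend 'f' → 'fx'
k=1: prepend 'g' → 'gfx'
k=2: prepend 'p' → 'pgfx'
k=3: prepend 's' → 'spgfx'
k=4: prepend 'z' → 'zspgfx'
k=5: prepend 'o' → 'ozspgfx'

'ozspgfx'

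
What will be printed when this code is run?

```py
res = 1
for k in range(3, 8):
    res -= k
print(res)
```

-24

k=3: res = 1-3 = -2
k=4: res = (-2)-4 = -6
k=5: res = (-6)-5 = -11
k=6: res = (-11)-6 = -17
k=7: res = (-17)-7 = -24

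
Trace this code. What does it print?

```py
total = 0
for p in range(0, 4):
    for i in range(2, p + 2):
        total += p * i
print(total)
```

p=1,i=2: total = 0+2 = 2
p=2,i=2: total = 2+4 = 6
p=2,i=3: total = 6+6 = 12
p=3,i=2: total = 12+6 = 18
p=3,i=3: total = 18+9 = 27
p=3,i=4: total = 27+12 = 39

39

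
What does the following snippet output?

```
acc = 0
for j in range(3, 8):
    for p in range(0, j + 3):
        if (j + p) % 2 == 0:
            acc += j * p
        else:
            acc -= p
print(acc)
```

387

j=3,p=0: odd sum, acc = 0-0 = 0
j=3,p=1: even sum, acc = 0+3 = 3
j=3,p=2: odd sum, acc = 3-2 = 1
j=3,p=3: even sum, acc = 1+9 = 10
j=3,p=4: odd sum, acc = 10-4 = 6
j=3,p=5: even sum, acc = 6+15 = 21
j=4,p=0: even sum, acc = 21+0 = 21
j=4,p=1: odd sum, acc = 21-1 = 20
j=4,p=2: even sum, acc = 20+8 = 28
j=4,p=3: odd sum, acc = 28-3 = 25
j=4,p=4: even sum, acc = 25+16 = 41
j=4,p=5: odd sum, acc = 41-5 = 36
j=4,p=6: even sum, acc = 36+24 = 60
j=5,p=0: odd sum, acc = 60-0 = 60
j=5,p=1: even sum, acc = 60+5 = 65
j=5,p=2: odd sum, acc = 65-2 = 63
j=5,p=3: even sum, acc = 63+15 = 78
j=5,p=4: odd sum, acc = 78-4 = 74
j=5,p=5: even sum, acc = 74+25 = 99
j=5,p=6: odd sum, acc = 99-6 = 93
j=5,p=7: even sum, acc = 93+35 = 128
j=6,p=0: even sum, acc = 128+0 = 128
j=6,p=1: odd sum, acc = 128-1 = 127
j=6,p=2: even sum, acc = 127+12 = 139
j=6,p=3: odd sum, acc = 139-3 = 136
j=6,p=4: even sum, acc = 136+24 = 160
j=6,p=5: odd sum, acc = 160-5 = 155
j=6,p=6: even sum, acc = 155+36 = 191
j=6,p=7: odd sum, acc = 191-7 = 184
j=6,p=8: even sum, acc = 184+48 = 232
j=7,p=0: odd sum, acc = 232-0 = 232
j=7,p=1: even sum, acc = 232+7 = 239
j=7,p=2: odd sum, acc = 239-2 = 237
j=7,p=3: even sum, acc = 237+21 = 258
j=7,p=4: odd sum, acc = 258-4 = 254
j=7,p=5: even sum, acc = 254+35 = 289
j=7,p=6: odd sum, acc = 289-6 = 283
j=7,p=7: even sum, acc = 283+49 = 332
j=7,p=8: odd sum, acc = 332-8 = 324
j=7,p=9: even sum, acc = 324+63 = 387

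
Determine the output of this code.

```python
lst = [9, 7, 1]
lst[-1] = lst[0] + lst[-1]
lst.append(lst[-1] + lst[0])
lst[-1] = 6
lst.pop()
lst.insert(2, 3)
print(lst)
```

[9, 7, 3, 10]

lst[-1] = lst[0]+lst[-1] = 9+1 = 10 → [9, 7, 10]
append lst[-1]+lst[0] = 10+9 = 19 → [9, 7, 10, 19]
lst[-1] = 6 → [9, 7, 10, 6]
pop() removes 6 → [9, 7, 10]
insert 3 at 2 → [9, 7, 3, 10]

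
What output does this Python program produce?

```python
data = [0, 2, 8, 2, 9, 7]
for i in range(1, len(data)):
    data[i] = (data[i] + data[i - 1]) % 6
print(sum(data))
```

i=1: data[1] = (2+0)%6 = 2 → [0, 2, 8, 2, 9, 7]
i=2: data[2] = (8+2)%6 = 4 → [0, 2, 4, 2, 9, 7]
i=3: data[3] = (2+4)%6 = 0 → [0, 2, 4, 0, 9, 7]
i=4: data[4] = (9+0)%6 = 3 → [0, 2, 4, 0, 3, 7]
i=5: data[5] = (7+3)%6 = 4 → [0, 2, 4, 0, 3, 4]
sum = 13

13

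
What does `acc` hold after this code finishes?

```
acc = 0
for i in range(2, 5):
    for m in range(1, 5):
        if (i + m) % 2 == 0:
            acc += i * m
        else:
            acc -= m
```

i=2,m=1: odd sum, acc = 0-1 = -1
i=2,m=2: even sum, acc = (-1)+4 = 3
i=2,m=3: odd sum, acc = 3-3 = 0
i=2,m=4: even sum, acc = 0+8 = 8
i=3,m=1: even sum, acc = 8+3 = 11
i=3,m=2: odd sum, acc = 11-2 = 9
i=3,m=3: even sum, acc = 9+9 = 18
i=3,m=4: odd sum, acc = 18-4 = 14
i=4,m=1: odd sum, acc = 14-1 = 13
i=4,m=2: even sum, acc = 13+8 = 21
i=4,m=3: odd sum, acc = 21-3 = 18
i=4,m=4: even sum, acc = 18+16 = 34

34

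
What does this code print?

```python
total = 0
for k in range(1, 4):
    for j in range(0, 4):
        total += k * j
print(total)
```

36

k=1,j=0: total = 0+0 = 0
k=1,j=1: total = 0+1 = 1
k=1,j=2: total = 1+2 = 3
k=1,j=3: total = 3+3 = 6
k=2,j=0: total = 6+0 = 6
k=2,j=1: total = 6+2 = 8
k=2,j=2: total = 8+4 = 12
k=2,j=3: total = 12+6 = 18
k=3,j=0: total = 18+0 = 18
k=3,j=1: total = 18+3 = 21
k=3,j=2: total = 21+6 = 27
k=3,j=3: total = 27+9 = 36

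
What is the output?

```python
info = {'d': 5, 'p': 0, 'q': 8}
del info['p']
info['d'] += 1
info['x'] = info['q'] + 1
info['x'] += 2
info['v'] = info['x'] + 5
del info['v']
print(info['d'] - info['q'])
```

-2

del 'p' → {'d': 5, 'q': 8}
info['d'] = 5+1 = 6 → {'d': 6, 'q': 8}
info['x'] = info['q']+1 = 9 → {'d': 6, 'q': 8, 'x': 9}
info['x'] = 9+2 = 11 → {'d': 6, 'q': 8, 'x': 11}
info['v'] = info['x']+5 = 16 → {'d': 6, 'q': 8, 'x': 11, 'v': 16}
del 'v' → {'d': 6, 'q': 8, 'x': 11}
info['d']-info['q'] = 6-8 = -2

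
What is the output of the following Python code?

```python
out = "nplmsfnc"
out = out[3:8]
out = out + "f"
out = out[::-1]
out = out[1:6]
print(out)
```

slice [3:8] → 'msfnc'
+ 'f' → 'msfncf'
reverse → 'fcnfsm'
slice [1:6] → 'cnfsm'

cnfsm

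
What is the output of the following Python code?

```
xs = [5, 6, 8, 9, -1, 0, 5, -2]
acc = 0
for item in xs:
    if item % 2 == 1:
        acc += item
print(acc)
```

item=5: odd, acc = 0+5 = 5
item=6: not odd
item=8: not odd
item=9: odd, acc = 5+9 = 14
item=-1: odd, acc = 14+(-1) = 13
item=0: not odd
item=5: odd, acc = 13+5 = 18
item=-2: not odd

18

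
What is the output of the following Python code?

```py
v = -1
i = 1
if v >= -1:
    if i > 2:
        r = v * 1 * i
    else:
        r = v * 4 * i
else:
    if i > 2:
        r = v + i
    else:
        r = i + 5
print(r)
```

-4

v=-1, i=1
v >= -1 is True; i > 2 is False
→ r = v * 4 * i = -4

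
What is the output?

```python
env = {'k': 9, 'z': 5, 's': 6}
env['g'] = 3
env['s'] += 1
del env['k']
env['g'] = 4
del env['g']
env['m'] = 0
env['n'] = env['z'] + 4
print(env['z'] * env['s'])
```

env['g'] = 3 → {'k': 9, 'z': 5, 's': 6, 'g': 3}
env['s'] = 6+1 = 7 → {'k': 9, 'z': 5, 's': 7, 'g': 3}
del 'k' → {'z': 5, 's': 7, 'g': 3}
env['g'] = 4 → {'z': 5, 's': 7, 'g': 4}
del 'g' → {'z': 5, 's': 7}
env['m'] = 0 → {'z': 5, 's': 7, 'm': 0}
env['n'] = env['z']+4 = 9 → {'z': 5, 's': 7, 'm': 0, 'n': 9}
env['z']*env['s'] = 5*7 = 35

35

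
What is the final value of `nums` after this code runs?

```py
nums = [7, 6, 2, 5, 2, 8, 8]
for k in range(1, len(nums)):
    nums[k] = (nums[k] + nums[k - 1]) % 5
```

k=1: nums[1] = (6+7)%5 = 3 → [7, 3, 2, 5, 2, 8, 8]
k=2: nums[2] = (2+3)%5 = 0 → [7, 3, 0, 5, 2, 8, 8]
k=3: nums[3] = (5+0)%5 = 0 → [7, 3, 0, 0, 2, 8, 8]
k=4: nums[4] = (2+0)%5 = 2 → [7, 3, 0, 0, 2, 8, 8]
k=5: nums[5] = (8+2)%5 = 0 → [7, 3, 0, 0, 2, 0, 8]
k=6: nums[6] = (8+0)%5 = 3 → [7, 3, 0, 0, 2, 0, 3]

[7, 3, 0, 0, 2, 0, 3]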